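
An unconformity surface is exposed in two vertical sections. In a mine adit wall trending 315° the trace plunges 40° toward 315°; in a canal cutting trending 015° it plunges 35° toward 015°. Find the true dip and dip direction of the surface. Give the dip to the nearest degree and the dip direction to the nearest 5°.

true dip 42°, dip direction 335°

Represent each trace as a vector plunging at its apparent dip toward its trend (east-north-up frame): v₁ = (-0.542, 0.542, -0.643), v₂ = (0.212, 0.791, -0.574).
Cross product v₁ × v₂ gives the pole to the plane: n ∝ (-0.198, 0.447, 0.543).
True dip = arccos(n_z / |n|) = arccos(0.7435) = 42.0°.
Dip direction = azimuth of (n_x, n_y) = atan2(-0.198, 0.447) = 336°.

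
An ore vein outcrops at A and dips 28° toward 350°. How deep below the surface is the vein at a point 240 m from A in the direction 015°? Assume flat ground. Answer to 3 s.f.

The hole lies 25° from the dip direction, so the down-dip offset is 240 × cos 25° = 217.51 m.
Depth = down-dip offset × tan(dip) = 217.51 × tan 28° = 217.51 × 0.5317
Depth = 115.65 m

116 m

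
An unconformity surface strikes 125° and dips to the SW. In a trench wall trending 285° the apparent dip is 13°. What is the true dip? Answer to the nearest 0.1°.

34.0°

β = acute angle between strike 125° and section 285° = 20°.
tan δ = tan α / sin β = tan 13° / sin 20° = 0.2309 / 0.3420 = 0.6750
true dip = arctan 0.6750 = 34.02°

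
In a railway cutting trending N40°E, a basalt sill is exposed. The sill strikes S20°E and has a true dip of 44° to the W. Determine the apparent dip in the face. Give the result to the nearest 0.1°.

39.9°

Angle between strike (S20°E) and section (N40°E): β = 60°.
tan α = tan 44° × sin 60° = 0.9657 × 0.8660 = 0.8363
apparent dip = arctan 0.8363 = 39.91°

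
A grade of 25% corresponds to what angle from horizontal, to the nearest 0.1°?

14.0°

tan θ = 25/100 = 0.2500
θ = arctan(0.2500) = 14.04°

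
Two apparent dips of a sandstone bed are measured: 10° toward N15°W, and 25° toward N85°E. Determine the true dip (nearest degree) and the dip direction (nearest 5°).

true dip 28°, dip direction 055°

Each apparent-dip line lies in the plane. As unit vectors (x east, y north, z up), v₁ plunges 10°→N15°W and v₂ plunges 25°→N85°E.
The plane normal is n = v₁ × v₂ ∝ (0.388, 0.264, 0.879).
True dip = arccos(n_z / |n|) = arccos(0.8819) = 28.1°.
Dip direction = atan2(0.388, 0.264) = 56° (azimuth of n's horizontal projection).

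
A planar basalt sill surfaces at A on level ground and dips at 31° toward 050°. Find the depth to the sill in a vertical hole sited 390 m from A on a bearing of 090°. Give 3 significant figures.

180 m

The hole lies 40° from the dip direction, so the down-dip offset is 390 × cos 40° = 298.76 m.
Depth = down-dip offset × tan(dip) = 298.76 × tan 31° = 298.76 × 0.6009
Depth = 179.51 m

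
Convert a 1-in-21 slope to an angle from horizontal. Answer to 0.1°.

2.7°

tan θ = 1/21 = 0.0476
θ = arctan(0.0476) = 2.73°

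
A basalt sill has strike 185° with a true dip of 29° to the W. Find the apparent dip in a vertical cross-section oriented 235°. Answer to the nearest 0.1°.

Angle between strike (185°) and section (235°): β = 50°.
tan α = tan 29° × sin 50° = 0.5543 × 0.7660 = 0.4246
apparent dip = arctan 0.4246 = 23.01°

23.0°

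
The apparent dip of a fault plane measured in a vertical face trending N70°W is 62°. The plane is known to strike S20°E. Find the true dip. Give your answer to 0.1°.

The section is 50° from the strike.
tan δ = tan α / sin β = tan 62° / sin 50° = 1.8807 / 0.7660 = 2.4551
δ = arctan(2.4551) = 67.84°

67.8°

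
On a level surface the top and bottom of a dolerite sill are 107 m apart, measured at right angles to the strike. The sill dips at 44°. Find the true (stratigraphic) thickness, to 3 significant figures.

74.3 m

True thickness t = w · sin(dip) = 107 × sin 44°
t = 107 × 0.6947 = 74.328 m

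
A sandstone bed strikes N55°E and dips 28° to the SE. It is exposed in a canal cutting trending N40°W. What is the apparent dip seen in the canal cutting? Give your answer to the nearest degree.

The strike is N55°E and the section trends N40°W; the acute angle between them is β = 85°.
tan(apparent dip) = tan 28° · sin 85° = 0.5297
α = arctan(0.5297) = 27.91°

28°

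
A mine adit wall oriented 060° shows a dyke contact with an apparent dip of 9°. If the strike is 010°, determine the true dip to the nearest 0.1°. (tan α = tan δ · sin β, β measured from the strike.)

11.7°

The section is 50° from the strike.
tan δ = tan α / sin β = tan 9° / sin 50° = 0.1584 / 0.7660 = 0.2068
true dip = arctan 0.2068 = 11.68°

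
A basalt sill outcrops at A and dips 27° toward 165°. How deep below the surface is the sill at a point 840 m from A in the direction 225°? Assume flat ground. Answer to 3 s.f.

214 m

The hole lies 60° from the dip direction, so the down-dip offset is 840 × cos 60° = 420.00 m.
Depth = down-dip offset × tan(dip) = 420.00 × tan 27° = 420.00 × 0.5095
Depth = 214.00 m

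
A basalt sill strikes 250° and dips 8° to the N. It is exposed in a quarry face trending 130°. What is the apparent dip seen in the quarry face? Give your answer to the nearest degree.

The section lies 60° from the strike.
tan(apparent dip) = tan 8° · sin 60° = 0.1217
α = arctan(0.1217) = 6.94°

7°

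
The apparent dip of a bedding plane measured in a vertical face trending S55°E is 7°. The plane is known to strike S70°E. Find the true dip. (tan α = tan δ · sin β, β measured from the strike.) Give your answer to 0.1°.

25.4°

The section is 15° from the strike.
tan(true dip) = tan 7° / sin 15° = 0.4744
δ = arctan(0.4744) = 25.38°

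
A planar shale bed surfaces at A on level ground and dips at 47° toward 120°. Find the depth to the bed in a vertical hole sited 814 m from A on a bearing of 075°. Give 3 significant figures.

617 m

The hole lies 45° from the dip direction, so the down-dip offset is 814 × cos 45° = 575.58 m.
Depth = down-dip offset × tan(dip) = 575.58 × tan 47° = 575.58 × 1.0724
Depth = 617.24 m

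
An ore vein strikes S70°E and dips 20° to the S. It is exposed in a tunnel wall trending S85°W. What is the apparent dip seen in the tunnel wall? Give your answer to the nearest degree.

9°

The strike is S70°E and the section trends S85°W; the acute angle between them is β = 25°.
tan(apparent dip) = tan 20° · sin 25° = 0.1538
apparent dip = arctan 0.1538 = 8.74°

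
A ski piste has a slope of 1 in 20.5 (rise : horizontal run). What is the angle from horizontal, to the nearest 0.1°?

2.8°

tan θ = 1/20.5 = 0.0488
θ = arctan(0.0488) = 2.79°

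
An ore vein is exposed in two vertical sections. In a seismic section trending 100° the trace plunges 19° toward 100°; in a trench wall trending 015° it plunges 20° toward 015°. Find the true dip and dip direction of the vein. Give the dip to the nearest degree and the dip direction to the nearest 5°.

true dip 26°, dip direction 055°

Each apparent-dip line lies in the plane. As unit vectors (x east, y north, z up), v₁ plunges 19°→100° and v₂ plunges 20°→015°.
Cross product v₁ × v₂ gives the pole to the plane: n ∝ (0.352, 0.239, 0.885).
True dip = arccos(n_z / |n|) = arccos(0.9013) = 25.7°.
Dip direction = atan2(0.352, 0.239) = 56° (azimuth of n's horizontal projection).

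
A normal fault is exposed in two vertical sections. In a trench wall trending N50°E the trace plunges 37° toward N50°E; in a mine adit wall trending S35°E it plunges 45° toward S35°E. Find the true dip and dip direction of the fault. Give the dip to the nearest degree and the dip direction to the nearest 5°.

The two traces are lines in the plane: v₁ = (sin 50°·cos 37°, cos 50°·cos 37°, −sin 37°), v₂ = (sin 145°·cos 45°, cos 145°·cos 45°, −sin 45°).
n = v₁ × v₂ = (0.712, -0.189, 0.563) (taken with n_z > 0).
tan δ = √(n_x²+n_y²)/n_z = 0.736/0.563, so δ = 52.6°.
The horizontal component of n points toward azimuth atan2(n_x, n_y) = 105°, the dip direction.

true dip 53°, dip direction 105°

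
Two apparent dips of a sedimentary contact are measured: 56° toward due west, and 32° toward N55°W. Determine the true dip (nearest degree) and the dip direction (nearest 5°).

Each apparent-dip line lies in the plane. As unit vectors (x east, y north, z up), v₁ plunges 56°→due west and v₂ plunges 32°→N55°W.
n = v₁ × v₂ = (-0.403, -0.280, 0.272) (taken with n_z > 0).
tan δ = √(n_x²+n_y²)/n_z = 0.491/0.272, so δ = 61.0°.
The horizontal component of n points toward azimuth atan2(n_x, n_y) = 235°, the dip direction.

true dip 61°, dip direction 235°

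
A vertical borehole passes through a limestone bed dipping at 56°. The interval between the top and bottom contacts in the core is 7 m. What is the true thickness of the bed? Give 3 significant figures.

3.91 m

True thickness t = h · cos(dip) = 7 × cos 56°
t = 7 × 0.5592 = 3.914 m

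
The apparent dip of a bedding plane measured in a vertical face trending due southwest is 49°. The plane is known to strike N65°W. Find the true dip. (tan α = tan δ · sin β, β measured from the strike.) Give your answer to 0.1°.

50.8°

The section is 70° from the strike.
tan(true dip) = tan 49° / sin 70° = 1.2242
δ = arctan(1.2242) = 50.76°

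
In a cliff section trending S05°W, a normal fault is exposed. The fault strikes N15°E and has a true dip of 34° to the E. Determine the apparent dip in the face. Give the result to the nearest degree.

The strike is N15°E and the section trends S05°W; the acute angle between them is β = 10°.
tan(apparent dip) = tan 34° · sin 10° = 0.1171
apparent dip = arctan 0.1171 = 6.68°

7°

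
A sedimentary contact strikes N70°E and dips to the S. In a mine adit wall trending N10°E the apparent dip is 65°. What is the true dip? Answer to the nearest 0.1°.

β = acute angle between strike N70°E and section N10°E = 60°.
tan(true dip) = tan 65° / sin 60° = 2.4763
δ = arctan(2.4763) = 68.01°

68.0°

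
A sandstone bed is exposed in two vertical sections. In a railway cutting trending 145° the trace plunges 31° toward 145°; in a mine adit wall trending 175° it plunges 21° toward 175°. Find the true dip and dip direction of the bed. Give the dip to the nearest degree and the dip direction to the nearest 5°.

The two traces are lines in the plane: v₁ = (sin 145°·cos 31°, cos 145°·cos 31°, −sin 31°), v₂ = (sin 175°·cos 21°, cos 175°·cos 21°, −sin 21°).
The plane normal is n = v₁ × v₂ ∝ (0.227, -0.134, 0.400).
True dip = arccos(n_z / |n|) = arccos(0.8346) = 33.4°.
Dip direction = azimuth of (n_x, n_y) = atan2(0.227, -0.134) = 121°.

true dip 33°, dip direction 120°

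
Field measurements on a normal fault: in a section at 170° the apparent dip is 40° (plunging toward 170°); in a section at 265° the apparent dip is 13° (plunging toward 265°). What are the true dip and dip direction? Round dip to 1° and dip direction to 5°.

Each apparent-dip line lies in the plane. As unit vectors (x east, y north, z up), v₁ plunges 40°→170° and v₂ plunges 13°→265°.
Cross product v₁ × v₂ gives the pole to the plane: n ∝ (-0.115, -0.654, 0.744).
tan δ = √(n_x²+n_y²)/n_z = 0.664/0.744, so δ = 41.8°.
The horizontal component of n points toward azimuth atan2(n_x, n_y) = 190°, the dip direction.

true dip 42°, dip direction 190°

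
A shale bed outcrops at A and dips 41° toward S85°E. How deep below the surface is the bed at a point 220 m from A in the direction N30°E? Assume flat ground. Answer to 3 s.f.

The hole lies 65° from the dip direction, so the down-dip offset is 220 × cos 65° = 92.98 m.
Depth = down-dip offset × tan(dip) = 92.98 × tan 41° = 92.98 × 0.8693
Depth = 80.82 m

80.8 m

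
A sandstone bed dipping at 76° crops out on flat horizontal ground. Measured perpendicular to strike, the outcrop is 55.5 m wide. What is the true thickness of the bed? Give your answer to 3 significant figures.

True thickness t = w · sin(dip) = 55.5 × sin 76°
t = 55.5 × 0.9703 = 53.851 m

53.9 m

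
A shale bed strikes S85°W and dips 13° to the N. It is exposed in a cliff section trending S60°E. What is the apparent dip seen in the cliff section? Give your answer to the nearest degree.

8°

The strike is S85°W and the section trends S60°E; the acute angle between them is β = 35°.
tan α = tan 13° × sin 35° = 0.2309 × 0.5736 = 0.1324
apparent dip = arctan 0.1324 = 7.54°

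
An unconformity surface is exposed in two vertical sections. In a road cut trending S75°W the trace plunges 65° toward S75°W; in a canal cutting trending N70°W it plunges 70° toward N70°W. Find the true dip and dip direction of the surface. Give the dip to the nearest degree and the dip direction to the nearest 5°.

The two traces are lines in the plane: v₁ = (sin 255°·cos 65°, cos 255°·cos 65°, −sin 65°), v₂ = (sin 290°·cos 70°, cos 290°·cos 70°, −sin 70°).
The plane normal is n = v₁ × v₂ ∝ (-0.209, 0.092, 0.083).
tan δ = √(n_x²+n_y²)/n_z = 0.228/0.083, so δ = 70.0°.
Dip direction = azimuth of (n_x, n_y) = atan2(-0.209, 0.092) = 294°.

true dip 70°, dip direction 295°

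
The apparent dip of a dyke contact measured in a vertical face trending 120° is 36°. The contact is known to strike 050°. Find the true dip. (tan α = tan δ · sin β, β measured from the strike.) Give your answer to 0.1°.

37.7°

β = acute angle between strike 050° and section 120° = 70°.
tan(true dip) = tan 36° / sin 70° = 0.7732
true dip = arctan 0.7732 = 37.71°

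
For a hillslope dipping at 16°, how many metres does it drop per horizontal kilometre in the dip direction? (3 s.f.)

drop per km = 1000 × tan 16° = 1000 × 0.2867

287 m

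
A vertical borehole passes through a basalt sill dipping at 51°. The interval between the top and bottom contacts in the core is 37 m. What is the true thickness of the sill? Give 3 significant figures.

23.3 m

True thickness t = h · cos(dip) = 37 × cos 51°
t = 37 × 0.6293 = 23.285 m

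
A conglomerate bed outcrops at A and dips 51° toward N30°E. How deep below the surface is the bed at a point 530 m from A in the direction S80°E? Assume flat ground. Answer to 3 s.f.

The hole lies 70° from the dip direction, so the down-dip offset is 530 × cos 70° = 181.27 m.
Depth = down-dip offset × tan(dip) = 181.27 × tan 51° = 181.27 × 1.2349
Depth = 223.85 m

224 m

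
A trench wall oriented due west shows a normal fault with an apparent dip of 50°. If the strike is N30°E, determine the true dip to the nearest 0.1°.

The section is 60° from the strike.
tan δ = tan α / sin β = tan 50° / sin 60° = 1.1918 / 0.8660 = 1.3761
δ = arctan(1.3761) = 53.99°

54.0°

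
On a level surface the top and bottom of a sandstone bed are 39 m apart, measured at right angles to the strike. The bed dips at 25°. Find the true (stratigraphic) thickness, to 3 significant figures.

16.5 m

True thickness t = w · sin(dip) = 39 × sin 25°
t = 39 × 0.4226 = 16.482 m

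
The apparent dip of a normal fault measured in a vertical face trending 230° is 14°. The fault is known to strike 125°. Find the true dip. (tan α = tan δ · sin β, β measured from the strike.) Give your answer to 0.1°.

14.5°

The section is 75° from the strike.
tan δ = tan α / sin β = tan 14° / sin 75° = 0.2493 / 0.9659 = 0.2581
δ = arctan(0.2581) = 14.47°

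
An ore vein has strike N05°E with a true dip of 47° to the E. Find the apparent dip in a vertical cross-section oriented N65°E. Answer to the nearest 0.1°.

42.9°

Angle between strike (N05°E) and section (N65°E): β = 60°.
tan α = tan 47° × sin 60° = 1.0724 × 0.8660 = 0.9287
apparent dip = arctan 0.9287 = 42.88°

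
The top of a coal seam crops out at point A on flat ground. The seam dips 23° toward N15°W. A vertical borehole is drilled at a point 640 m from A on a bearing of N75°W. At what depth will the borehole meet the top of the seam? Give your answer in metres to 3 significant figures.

136 m

The hole lies 60° from the dip direction, so the down-dip offset is 640 × cos 60° = 320.00 m.
Depth = down-dip offset × tan(dip) = 320.00 × tan 23° = 320.00 × 0.4245
Depth = 135.83 m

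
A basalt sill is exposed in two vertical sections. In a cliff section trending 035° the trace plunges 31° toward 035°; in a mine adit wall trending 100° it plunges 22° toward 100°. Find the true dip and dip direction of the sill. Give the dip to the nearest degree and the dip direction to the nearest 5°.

The two traces are lines in the plane: v₁ = (sin 35°·cos 31°, cos 35°·cos 31°, −sin 31°), v₂ = (sin 100°·cos 22°, cos 100°·cos 22°, −sin 22°).
n = v₁ × v₂ = (0.346, 0.286, 0.720) (taken with n_z > 0).
True dip = arccos(n_z / |n|) = arccos(0.8487) = 31.9°.
The horizontal component of n points toward azimuth atan2(n_x, n_y) = 50°, the dip direction.

true dip 32°, dip direction 050°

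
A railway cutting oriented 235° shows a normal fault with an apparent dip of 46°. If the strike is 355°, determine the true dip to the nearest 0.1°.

β = acute angle between strike 355° and section 235° = 60°.
tan δ = tan α / sin β = tan 46° / sin 60° = 1.0355 / 0.8660 = 1.1957
true dip = arctan 1.1957 = 50.09°

50.1°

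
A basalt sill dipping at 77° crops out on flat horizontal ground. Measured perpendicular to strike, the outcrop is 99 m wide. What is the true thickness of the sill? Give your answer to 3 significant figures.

True thickness t = w · sin(dip) = 99 × sin 77°
t = 99 × 0.9744 = 96.463 m

96.5 m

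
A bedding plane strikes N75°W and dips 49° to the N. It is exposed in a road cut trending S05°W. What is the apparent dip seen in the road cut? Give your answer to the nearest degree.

The section lies 80° from the strike.
tan α = tan 49° × sin 80° = 1.1504 × 0.9848 = 1.1329
α = arctan(1.1329) = 48.57°

49°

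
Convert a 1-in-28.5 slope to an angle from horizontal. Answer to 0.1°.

tan θ = 1/28.5 = 0.0351
θ = arctan(0.0351) = 2.01°

2.0°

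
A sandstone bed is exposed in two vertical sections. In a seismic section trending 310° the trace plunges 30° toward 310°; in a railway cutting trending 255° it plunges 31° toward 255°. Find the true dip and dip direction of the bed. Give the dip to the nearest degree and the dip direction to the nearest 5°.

true dip 34°, dip direction 280°

Each apparent-dip line lies in the plane. As unit vectors (x east, y north, z up), v₁ plunges 30°→310° and v₂ plunges 31°→255°.
The plane normal is n = v₁ × v₂ ∝ (-0.398, 0.072, 0.608).
Dip δ = arctan(|n_h|/n_z) = arctan(0.404/0.608) = 33.6°.
Dip direction = azimuth of (n_x, n_y) = atan2(-0.398, 0.072) = 280°.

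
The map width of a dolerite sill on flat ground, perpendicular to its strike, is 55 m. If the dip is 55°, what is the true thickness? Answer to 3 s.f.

True thickness t = w · sin(dip) = 55 × sin 55°
t = 55 × 0.8192 = 45.053 m

45.1 m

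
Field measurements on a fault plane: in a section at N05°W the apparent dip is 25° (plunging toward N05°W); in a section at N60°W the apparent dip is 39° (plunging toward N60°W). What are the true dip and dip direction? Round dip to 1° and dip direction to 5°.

true dip 39°, dip direction 300°

The two traces are lines in the plane: v₁ = (sin 355°·cos 25°, cos 355°·cos 25°, −sin 25°), v₂ = (sin 300°·cos 39°, cos 300°·cos 39°, −sin 39°).
Cross product v₁ × v₂ gives the pole to the plane: n ∝ (-0.404, 0.235, 0.577).
tan δ = √(n_x²+n_y²)/n_z = 0.467/0.577, so δ = 39.0°.
Dip direction = atan2(-0.404, 0.235) = 300° (azimuth of n's horizontal projection).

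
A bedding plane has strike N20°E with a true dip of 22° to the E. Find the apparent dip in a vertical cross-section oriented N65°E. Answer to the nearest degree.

16°

The section lies 45° from the strike.
tan α = tan 22° × sin 45° = 0.4040 × 0.7071 = 0.2857
α = arctan(0.2857) = 15.94°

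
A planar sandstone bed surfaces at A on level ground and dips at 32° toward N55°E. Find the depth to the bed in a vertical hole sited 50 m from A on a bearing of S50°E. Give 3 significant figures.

8.09 m

The hole lies 75° from the dip direction, so the down-dip offset is 50 × cos 75° = 12.94 m.
Depth = down-dip offset × tan(dip) = 12.94 × tan 32° = 12.94 × 0.6249
Depth = 8.09 m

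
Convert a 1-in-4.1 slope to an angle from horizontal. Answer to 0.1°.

13.7°

tan θ = 1/4.1 = 0.2439
θ = arctan(0.2439) = 13.71°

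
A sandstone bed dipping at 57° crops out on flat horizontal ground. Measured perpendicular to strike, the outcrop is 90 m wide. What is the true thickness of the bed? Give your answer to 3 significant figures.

True thickness t = w · sin(dip) = 90 × sin 57°
t = 90 × 0.8387 = 75.480 m

75.5 m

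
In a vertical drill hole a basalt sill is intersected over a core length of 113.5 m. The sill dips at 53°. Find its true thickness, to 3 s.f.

68.3 m

True thickness t = h · cos(dip) = 113.5 × cos 53°
t = 113.5 × 0.6018 = 68.306 m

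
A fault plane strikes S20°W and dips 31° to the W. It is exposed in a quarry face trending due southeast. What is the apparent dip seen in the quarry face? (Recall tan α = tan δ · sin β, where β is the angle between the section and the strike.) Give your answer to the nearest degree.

29°

The strike is S20°W and the section trends due southeast; the acute angle between them is β = 65°.
tan(apparent dip) = tan 31° · sin 65° = 0.5446
apparent dip = arctan 0.5446 = 28.57°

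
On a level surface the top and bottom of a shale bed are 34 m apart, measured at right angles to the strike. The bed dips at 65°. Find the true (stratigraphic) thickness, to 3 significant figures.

True thickness t = w · sin(dip) = 34 × sin 65°
t = 34 × 0.9063 = 30.814 m

30.8 m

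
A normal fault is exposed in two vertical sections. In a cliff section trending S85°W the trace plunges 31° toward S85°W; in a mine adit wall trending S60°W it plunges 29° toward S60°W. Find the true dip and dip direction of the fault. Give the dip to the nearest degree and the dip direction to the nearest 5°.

true dip 31°, dip direction 265°

Each apparent-dip line lies in the plane. As unit vectors (x east, y north, z up), v₁ plunges 31°→S85°W and v₂ plunges 29°→S60°W.
The plane normal is n = v₁ × v₂ ∝ (-0.189, -0.024, 0.317).
True dip = arccos(n_z / |n|) = arccos(0.8570) = 31.0°.
The horizontal component of n points toward azimuth atan2(n_x, n_y) = 263°, the dip direction.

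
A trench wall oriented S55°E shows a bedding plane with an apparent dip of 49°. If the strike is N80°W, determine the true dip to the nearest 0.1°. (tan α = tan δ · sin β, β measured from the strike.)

69.8°

The section is 25° from the strike.
tan(true dip) = tan 49° / sin 25° = 2.7220
δ = arctan(2.7220) = 69.83°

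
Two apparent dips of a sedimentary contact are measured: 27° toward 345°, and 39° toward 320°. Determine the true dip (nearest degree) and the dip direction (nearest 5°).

true dip 44°, dip direction 285°

Represent each trace as a vector plunging at its apparent dip toward its trend (east-north-up frame): v₁ = (-0.231, 0.861, -0.454), v₂ = (-0.500, 0.595, -0.629).
The plane normal is n = v₁ × v₂ ∝ (-0.271, 0.082, 0.293).
Dip δ = arctan(|n_h|/n_z) = arctan(0.283/0.293) = 44.1°.
Dip direction = atan2(-0.271, 0.082) = 287° (azimuth of n's horizontal projection).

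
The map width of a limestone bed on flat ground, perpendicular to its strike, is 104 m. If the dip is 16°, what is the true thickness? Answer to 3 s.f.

True thickness t = w · sin(dip) = 104 × sin 16°
t = 104 × 0.2756 = 28.666 m

28.7 m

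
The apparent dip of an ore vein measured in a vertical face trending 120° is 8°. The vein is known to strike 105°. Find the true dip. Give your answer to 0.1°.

The section is 15° from the strike.
tan(true dip) = tan 8° / sin 15° = 0.5430
true dip = arctan 0.5430 = 28.50°

28.5°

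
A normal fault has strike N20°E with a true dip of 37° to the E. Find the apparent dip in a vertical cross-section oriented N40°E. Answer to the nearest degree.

14°

The section lies 20° from the strike.
tan α = tan 37° × sin 20° = 0.7536 × 0.3420 = 0.2577
α = arctan(0.2577) = 14.45°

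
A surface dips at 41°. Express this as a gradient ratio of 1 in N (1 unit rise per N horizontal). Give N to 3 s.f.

1 : N means tan θ = 1/N, so N = 1/tan 41° = 1/0.8693

1 in 1.15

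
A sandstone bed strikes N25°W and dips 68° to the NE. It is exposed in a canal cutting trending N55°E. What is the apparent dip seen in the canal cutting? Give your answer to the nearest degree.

The section lies 80° from the strike.
tan α = tan 68° × sin 80° = 2.4751 × 0.9848 = 2.4375
apparent dip = arctan 2.4375 = 67.69°

68°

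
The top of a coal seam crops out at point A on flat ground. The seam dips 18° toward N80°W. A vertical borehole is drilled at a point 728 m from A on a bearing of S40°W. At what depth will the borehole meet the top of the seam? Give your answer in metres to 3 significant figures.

The hole lies 60° from the dip direction, so the down-dip offset is 728 × cos 60° = 364.00 m.
Depth = down-dip offset × tan(dip) = 364.00 × tan 18° = 364.00 × 0.3249
Depth = 118.27 m

118 m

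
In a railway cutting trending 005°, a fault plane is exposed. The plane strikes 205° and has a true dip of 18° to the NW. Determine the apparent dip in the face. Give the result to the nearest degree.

6°

The section lies 20° from the strike.
tan(apparent dip) = tan 18° · sin 20° = 0.1111
apparent dip = arctan 0.1111 = 6.34°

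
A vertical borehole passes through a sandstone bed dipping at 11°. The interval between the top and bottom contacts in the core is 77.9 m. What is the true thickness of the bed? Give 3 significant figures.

76.5 m

True thickness t = h · cos(dip) = 77.9 × cos 11°
t = 77.9 × 0.9816 = 76.469 m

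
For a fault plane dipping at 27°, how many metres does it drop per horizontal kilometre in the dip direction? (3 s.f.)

drop per km = 1000 × tan 27° = 1000 × 0.5095

510 m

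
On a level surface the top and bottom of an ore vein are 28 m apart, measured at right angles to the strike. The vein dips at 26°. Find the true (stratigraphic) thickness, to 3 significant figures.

True thickness t = w · sin(dip) = 28 × sin 26°
t = 28 × 0.4384 = 12.274 m

12.3 m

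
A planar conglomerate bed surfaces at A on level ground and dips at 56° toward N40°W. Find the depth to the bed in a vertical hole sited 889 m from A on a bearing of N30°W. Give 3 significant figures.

The hole lies 10° from the dip direction, so the down-dip offset is 889 × cos 10° = 875.49 m.
Depth = down-dip offset × tan(dip) = 875.49 × tan 56° = 875.49 × 1.4826
Depth = 1297.97 m

1300 m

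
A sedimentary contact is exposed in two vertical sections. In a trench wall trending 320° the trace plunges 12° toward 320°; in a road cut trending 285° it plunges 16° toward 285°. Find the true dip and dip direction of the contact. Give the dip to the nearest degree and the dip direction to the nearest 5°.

true dip 16°, dip direction 275°

The two traces are lines in the plane: v₁ = (sin 320°·cos 12°, cos 320°·cos 12°, −sin 12°), v₂ = (sin 285°·cos 16°, cos 285°·cos 16°, −sin 16°).
Cross product v₁ × v₂ gives the pole to the plane: n ∝ (-0.155, 0.020, 0.539).
True dip = arccos(n_z / |n|) = arccos(0.9606) = 16.1°.
Dip direction = atan2(-0.155, 0.020) = 277° (azimuth of n's horizontal projection).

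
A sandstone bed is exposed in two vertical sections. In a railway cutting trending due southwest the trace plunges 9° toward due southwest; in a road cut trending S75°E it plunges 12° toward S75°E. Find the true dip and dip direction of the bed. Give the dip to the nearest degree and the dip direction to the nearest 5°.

Each apparent-dip line lies in the plane. As unit vectors (x east, y north, z up), v₁ plunges 9°→due southwest and v₂ plunges 12°→S75°E.
The plane normal is n = v₁ × v₂ ∝ (0.106, -0.293, 0.837).
True dip = arccos(n_z / |n|) = arccos(0.9372) = 20.4°.
Dip direction = azimuth of (n_x, n_y) = atan2(0.106, -0.293) = 160°.

true dip 20°, dip direction 160°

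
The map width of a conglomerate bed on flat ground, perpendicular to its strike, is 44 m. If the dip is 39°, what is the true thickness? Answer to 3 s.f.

27.7 m

True thickness t = w · sin(dip) = 44 × sin 39°
t = 44 × 0.6293 = 27.690 m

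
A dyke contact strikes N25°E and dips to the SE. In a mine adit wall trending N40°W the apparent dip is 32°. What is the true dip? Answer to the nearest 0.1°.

34.6°

The section is 65° from the strike.
tan δ = tan α / sin β = tan 32° / sin 65° = 0.6249 / 0.9063 = 0.6895
true dip = arctan 0.6895 = 34.58°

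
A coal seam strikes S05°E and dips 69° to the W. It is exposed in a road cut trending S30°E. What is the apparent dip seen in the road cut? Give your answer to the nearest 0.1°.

The strike is S05°E and the section trends S30°E; the acute angle between them is β = 25°.
tan α = tan 69° × sin 25° = 2.6051 × 0.4226 = 1.1010
α = arctan(1.1010) = 47.75°

47.8°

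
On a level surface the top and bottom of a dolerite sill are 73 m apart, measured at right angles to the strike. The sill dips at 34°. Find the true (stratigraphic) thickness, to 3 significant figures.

40.8 m

True thickness t = w · sin(dip) = 73 × sin 34°
t = 73 × 0.5592 = 40.821 m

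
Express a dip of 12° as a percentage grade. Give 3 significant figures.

21.3%

grade % = 100 × tan 12° = 100 × 0.2126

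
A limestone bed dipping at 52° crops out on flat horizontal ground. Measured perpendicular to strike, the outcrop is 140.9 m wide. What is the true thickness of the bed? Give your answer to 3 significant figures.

True thickness t = w · sin(dip) = 140.9 × sin 52°
t = 140.9 × 0.7880 = 111.031 m

111 m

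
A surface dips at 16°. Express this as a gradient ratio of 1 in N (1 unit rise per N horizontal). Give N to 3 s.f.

1 : N means tan θ = 1/N, so N = 1/tan 16° = 1/0.2867

1 in 3.49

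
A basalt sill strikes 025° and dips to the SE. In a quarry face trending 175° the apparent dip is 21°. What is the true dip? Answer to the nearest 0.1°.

β = acute angle between strike 025° and section 175° = 30°.
tan δ = tan α / sin β = tan 21° / sin 30° = 0.3839 / 0.5000 = 0.7677
δ = arctan(0.7677) = 37.51°

37.5°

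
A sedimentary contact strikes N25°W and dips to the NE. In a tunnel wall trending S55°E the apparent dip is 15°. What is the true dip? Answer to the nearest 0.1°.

The section is 30° from the strike.
tan δ = tan α / sin β = tan 15° / sin 30° = 0.2679 / 0.5000 = 0.5359
true dip = arctan 0.5359 = 28.19°

28.2°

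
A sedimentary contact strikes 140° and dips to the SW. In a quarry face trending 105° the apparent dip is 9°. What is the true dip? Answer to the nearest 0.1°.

15.4°

β = acute angle between strike 140° and section 105° = 35°.
tan(true dip) = tan 9° / sin 35° = 0.2761
true dip = arctan 0.2761 = 15.44°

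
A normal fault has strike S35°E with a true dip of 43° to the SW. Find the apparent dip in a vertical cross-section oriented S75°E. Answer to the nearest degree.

31°

The section lies 40° from the strike.
tan(apparent dip) = tan 43° · sin 40° = 0.5994
apparent dip = arctan 0.5994 = 30.94°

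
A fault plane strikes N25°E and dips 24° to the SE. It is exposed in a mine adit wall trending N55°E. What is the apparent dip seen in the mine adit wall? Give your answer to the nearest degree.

The section lies 30° from the strike.
tan α = tan 24° × sin 30° = 0.4452 × 0.5000 = 0.2226
apparent dip = arctan 0.2226 = 12.55°

13°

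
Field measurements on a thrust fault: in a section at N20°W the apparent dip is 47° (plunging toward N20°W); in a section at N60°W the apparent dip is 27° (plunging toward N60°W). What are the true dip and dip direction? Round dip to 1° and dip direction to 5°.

true dip 50°, dip direction 005°

The two traces are lines in the plane: v₁ = (sin 340°·cos 47°, cos 340°·cos 47°, −sin 47°), v₂ = (sin 300°·cos 27°, cos 300°·cos 27°, −sin 27°).
Cross product v₁ × v₂ gives the pole to the plane: n ∝ (0.035, 0.458, 0.391).
True dip = arccos(n_z / |n|) = arccos(0.6475) = 49.7°.
Dip direction = azimuth of (n_x, n_y) = atan2(0.035, 0.458) = 4°.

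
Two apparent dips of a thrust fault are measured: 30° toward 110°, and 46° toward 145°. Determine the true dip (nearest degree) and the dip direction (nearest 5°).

true dip 49°, dip direction 170°

Each apparent-dip line lies in the plane. As unit vectors (x east, y north, z up), v₁ plunges 30°→110° and v₂ plunges 46°→145°.
The plane normal is n = v₁ × v₂ ∝ (0.071, -0.386, 0.345).
tan δ = √(n_x²+n_y²)/n_z = 0.393/0.345, so δ = 48.7°.
Dip direction = atan2(0.071, -0.386) = 170° (azimuth of n's horizontal projection).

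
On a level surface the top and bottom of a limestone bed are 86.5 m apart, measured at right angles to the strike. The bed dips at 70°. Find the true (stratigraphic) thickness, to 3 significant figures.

True thickness t = w · sin(dip) = 86.5 × sin 70°
t = 86.5 × 0.9397 = 81.283 m

81.3 m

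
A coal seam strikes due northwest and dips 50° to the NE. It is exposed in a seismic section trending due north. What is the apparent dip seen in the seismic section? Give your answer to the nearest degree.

40°

Angle between strike (due northwest) and section (due north): β = 45°.
tan(apparent dip) = tan 50° · sin 45° = 0.8427
apparent dip = arctan 0.8427 = 40.12°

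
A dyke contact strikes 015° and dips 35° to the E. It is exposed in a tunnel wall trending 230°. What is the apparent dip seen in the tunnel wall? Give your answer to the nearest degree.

22°

Angle between strike (015°) and section (230°): β = 35°.
tan α = tan 35° × sin 35° = 0.7002 × 0.5736 = 0.4016
apparent dip = arctan 0.4016 = 21.88°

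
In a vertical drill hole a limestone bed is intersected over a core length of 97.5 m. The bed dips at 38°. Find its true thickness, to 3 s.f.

True thickness t = h · cos(dip) = 97.5 × cos 38°
t = 97.5 × 0.7880 = 76.831 m

76.8 m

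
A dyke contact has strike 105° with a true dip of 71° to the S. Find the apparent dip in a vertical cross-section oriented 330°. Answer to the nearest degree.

The strike is 105° and the section trends 330°; the acute angle between them is β = 45°.
tan α = tan 71° × sin 45° = 2.9042 × 0.7071 = 2.0536
α = arctan(2.0536) = 64.04°

64°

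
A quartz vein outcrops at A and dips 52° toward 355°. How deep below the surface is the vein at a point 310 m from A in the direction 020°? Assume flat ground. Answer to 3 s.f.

360 m

The hole lies 25° from the dip direction, so the down-dip offset is 310 × cos 25° = 280.96 m.
Depth = down-dip offset × tan(dip) = 280.96 × tan 52° = 280.96 × 1.2799
Depth = 359.61 m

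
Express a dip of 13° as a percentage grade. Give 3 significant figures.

grade % = 100 × tan 13° = 100 × 0.2309

23.1%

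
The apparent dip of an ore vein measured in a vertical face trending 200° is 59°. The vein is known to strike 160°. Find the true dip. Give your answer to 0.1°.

β = acute angle between strike 160° and section 200° = 40°.
tan(true dip) = tan 59° / sin 40° = 2.5892
true dip = arctan 2.5892 = 68.88°

68.9°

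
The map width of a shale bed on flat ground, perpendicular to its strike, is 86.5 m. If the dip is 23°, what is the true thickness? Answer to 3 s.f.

True thickness t = w · sin(dip) = 86.5 × sin 23°
t = 86.5 × 0.3907 = 33.798 m

33.8 m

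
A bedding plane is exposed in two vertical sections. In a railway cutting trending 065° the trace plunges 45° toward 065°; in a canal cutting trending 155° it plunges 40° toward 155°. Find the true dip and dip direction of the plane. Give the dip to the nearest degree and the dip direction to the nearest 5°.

true dip 53°, dip direction 105°

Represent each trace as a vector plunging at its apparent dip toward its trend (east-north-up frame): v₁ = (0.641, 0.299, -0.707), v₂ = (0.324, -0.694, -0.643).
Cross product v₁ × v₂ gives the pole to the plane: n ∝ (0.683, -0.183, 0.542).
True dip = arccos(n_z / |n|) = arccos(0.6081) = 52.5°.
Dip direction = atan2(0.683, -0.183) = 105° (azimuth of n's horizontal projection).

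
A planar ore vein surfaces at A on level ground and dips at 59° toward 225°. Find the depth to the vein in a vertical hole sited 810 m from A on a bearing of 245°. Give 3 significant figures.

The hole lies 20° from the dip direction, so the down-dip offset is 810 × cos 20° = 761.15 m.
Depth = down-dip offset × tan(dip) = 761.15 × tan 59° = 761.15 × 1.6643
Depth = 1266.77 m

1270 m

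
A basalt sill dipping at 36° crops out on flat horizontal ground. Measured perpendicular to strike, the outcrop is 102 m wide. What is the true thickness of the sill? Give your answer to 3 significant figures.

60.0 m

True thickness t = w · sin(dip) = 102 × sin 36°
t = 102 × 0.5878 = 59.954 m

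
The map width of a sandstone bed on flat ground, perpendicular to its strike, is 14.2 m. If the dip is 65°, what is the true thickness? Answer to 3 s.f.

True thickness t = w · sin(dip) = 14.2 × sin 65°
t = 14.2 × 0.9063 = 12.870 m

12.9 m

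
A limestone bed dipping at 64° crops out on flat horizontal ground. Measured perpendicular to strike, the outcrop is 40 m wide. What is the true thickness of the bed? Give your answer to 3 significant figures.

True thickness t = w · sin(dip) = 40 × sin 64°
t = 40 × 0.8988 = 35.952 m

36.0 m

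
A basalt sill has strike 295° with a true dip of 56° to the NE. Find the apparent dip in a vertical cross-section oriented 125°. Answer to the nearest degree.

14°

The section lies 10° from the strike.
tan α = tan 56° × sin 10° = 1.4826 × 0.1736 = 0.2574
apparent dip = arctan 0.2574 = 14.44°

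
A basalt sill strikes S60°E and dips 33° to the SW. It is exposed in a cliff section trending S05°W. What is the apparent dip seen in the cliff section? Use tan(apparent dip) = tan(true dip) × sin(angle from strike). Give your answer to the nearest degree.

30°

The section lies 65° from the strike.
tan α = tan 33° × sin 65° = 0.6494 × 0.9063 = 0.5886
α = arctan(0.5886) = 30.48°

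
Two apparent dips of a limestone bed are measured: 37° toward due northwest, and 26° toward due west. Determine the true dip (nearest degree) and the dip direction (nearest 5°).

true dip 37°, dip direction 320°

Each apparent-dip line lies in the plane. As unit vectors (x east, y north, z up), v₁ plunges 37°→due northwest and v₂ plunges 26°→due west.
Cross product v₁ × v₂ gives the pole to the plane: n ∝ (-0.248, 0.293, 0.508).
tan δ = √(n_x²+n_y²)/n_z = 0.384/0.508, so δ = 37.1°.
The horizontal component of n points toward azimuth atan2(n_x, n_y) = 320°, the dip direction.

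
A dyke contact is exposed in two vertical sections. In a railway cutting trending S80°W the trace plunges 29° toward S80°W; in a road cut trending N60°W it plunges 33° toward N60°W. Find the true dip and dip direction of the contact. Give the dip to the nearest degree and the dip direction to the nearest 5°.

true dip 33°, dip direction 290°

The two traces are lines in the plane: v₁ = (sin 260°·cos 29°, cos 260°·cos 29°, −sin 29°), v₂ = (sin 300°·cos 33°, cos 300°·cos 33°, −sin 33°).
Cross product v₁ × v₂ gives the pole to the plane: n ∝ (-0.286, 0.117, 0.471).
tan δ = √(n_x²+n_y²)/n_z = 0.309/0.471, so δ = 33.2°.
The horizontal component of n points toward azimuth atan2(n_x, n_y) = 292°, the dip direction.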